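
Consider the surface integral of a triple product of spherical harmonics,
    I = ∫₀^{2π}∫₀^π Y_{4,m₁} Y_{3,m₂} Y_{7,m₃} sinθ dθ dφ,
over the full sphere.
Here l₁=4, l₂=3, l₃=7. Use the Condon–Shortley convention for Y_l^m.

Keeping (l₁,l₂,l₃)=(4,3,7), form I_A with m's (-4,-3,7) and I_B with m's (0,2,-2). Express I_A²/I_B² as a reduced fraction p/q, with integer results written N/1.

143/30

l's match ⇒ only the (l;m) 3-j factors differ between A and B.
A: triangle coeff Δ(4,3,7) = 1/45045; Σ_t [0,0]: t=0:+1/29030400 = 1/29030400; (3j)²=1/15 [(4 3 7; -4 -3 7)], sign=+1
B: triangle coeff Δ(4,3,7) = 1/45045; Σ_t [0,0]: t=0:+1/69120 = 1/69120; (3j)²=2/143 [(4 3 7; 0 2 -2)], sign=-1
I_A²/I_B² = (1/15)/(2/143) = 143/30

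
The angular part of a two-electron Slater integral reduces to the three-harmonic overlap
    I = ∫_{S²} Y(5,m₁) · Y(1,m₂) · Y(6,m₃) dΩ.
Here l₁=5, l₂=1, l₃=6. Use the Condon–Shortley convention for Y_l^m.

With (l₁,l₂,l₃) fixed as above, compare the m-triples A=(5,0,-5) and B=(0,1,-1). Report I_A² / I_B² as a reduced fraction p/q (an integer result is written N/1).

11/21

Shared (l₁,l₂,l₃)=(5,1,6): N and (l;000)² cancel in I_A²/I_B².
A: Δ = 0!·10!·2!/13! = 1/858; Racah Σ t=0..0: t=0:+1/3628800 = 1/3628800; ⇒ 3j(5 1 6; 5 0 -5)² = 1/78, sgn -1
B: Δ = 0!·10!·2!/13! = 1/858; Racah Σ t=0..0: t=0:+1/28800 = 1/28800; ⇒ 3j(5 1 6; 0 1 -1)² = 7/286, sgn -1
I_A²/I_B² = (1/78)/(7/286) = 11/21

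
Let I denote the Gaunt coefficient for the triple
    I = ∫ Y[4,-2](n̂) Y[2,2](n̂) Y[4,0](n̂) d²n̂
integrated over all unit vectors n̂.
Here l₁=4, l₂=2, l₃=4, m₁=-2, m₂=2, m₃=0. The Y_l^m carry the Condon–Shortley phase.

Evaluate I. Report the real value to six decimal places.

-0.190365

m-sum 0 ✓  L=10 even ✓  2≤4≤6 ✓
Π(2lᵢ+1) = 9×5×9 = 405
triangle coeff Δ(4,2,4) = 1/13860
Σ_t [0,2]: t=0:+1/192 t=1:−1/36 t=2:+1/192 = -5/288
(3j)²=20/693 [(4 2 4; 0 0 0)], sign=-1
Σ_t [2,2]: t=2:+1/192 = 1/192
(3j)²=3/77 [(4 2 4; -2 2 0)], sign=+1
⇒ 4πI² = 2700/5929
I = (-1)√(2700/5929/(4π)) = -0.19036462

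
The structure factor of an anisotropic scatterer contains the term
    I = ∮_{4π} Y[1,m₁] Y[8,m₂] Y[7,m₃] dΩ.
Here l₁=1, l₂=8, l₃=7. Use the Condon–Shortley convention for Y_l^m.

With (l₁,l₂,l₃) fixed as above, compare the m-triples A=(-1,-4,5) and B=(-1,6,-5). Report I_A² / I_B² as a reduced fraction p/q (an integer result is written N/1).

Shared (l₁,l₂,l₃)=(1,8,7): N and (l;000)² cancel in I_A²/I_B².
A: Δ = 2!·0!·14!/17! = 1/2040; Racah Σ t=2..2: t=2:+1/1916006400 = 1/1916006400; ⇒ 3j(1 8 7; -1 -4 5)² = 1/340, sgn +1
B: Δ = 2!·0!·14!/17! = 1/2040; Racah Σ t=2..2: t=2:+1/1916006400 = 1/1916006400; ⇒ 3j(1 8 7; -1 6 -5)² = 91/2040, sgn +1
I_A²/I_B² = (1/340)/(91/2040) = 6/91

6/91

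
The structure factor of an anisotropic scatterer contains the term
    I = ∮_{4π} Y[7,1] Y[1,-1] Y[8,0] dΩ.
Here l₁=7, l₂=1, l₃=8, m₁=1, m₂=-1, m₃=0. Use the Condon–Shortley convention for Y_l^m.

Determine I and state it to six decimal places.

Rules hold: Σm=0, L=16 even, 6≤8≤8.
N = 15·3·17 = 765
Δ = 0!·14!·2!/17! = 1/2040
Racah Σ t=0..0: t=0:+1/25401600 = 1/25401600
⇒ 3j(7 1 8; 0 0 0)² = 8/255, sgn +1
Racah Σ t=0..0: t=0:+1/58060800 = 1/58060800
⇒ 3j(7 1 8; 1 -1 0)² = 7/510, sgn +1
4πI² = N·(3j₀)²·(3jₘ)² = 28/85
I = +1·√(0.329412/4π) = 0.16190663

0.161907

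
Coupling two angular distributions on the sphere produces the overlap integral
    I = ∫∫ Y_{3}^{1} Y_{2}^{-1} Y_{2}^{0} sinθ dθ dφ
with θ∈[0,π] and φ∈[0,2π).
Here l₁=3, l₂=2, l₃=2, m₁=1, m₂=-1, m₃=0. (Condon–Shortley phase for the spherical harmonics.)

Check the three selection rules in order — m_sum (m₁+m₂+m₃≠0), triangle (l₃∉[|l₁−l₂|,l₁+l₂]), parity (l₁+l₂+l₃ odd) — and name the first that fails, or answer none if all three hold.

parity

azimuthal sum: 1 − 1 + 0 = 0  ✓
1 ≤ 2 ≤ 5 (triangle on l)  ✓
L = 3 + 2 + 2 = 7 (odd)  ✗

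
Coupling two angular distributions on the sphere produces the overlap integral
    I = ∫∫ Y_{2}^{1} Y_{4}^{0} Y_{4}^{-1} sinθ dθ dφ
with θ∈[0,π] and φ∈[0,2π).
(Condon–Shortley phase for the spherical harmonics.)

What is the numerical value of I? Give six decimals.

Checks pass: Σm=0; 10 even; l₃=4∈[2,6].
(2·2+1)(2·4+1)(2·4+1) = 405
Δ: 2! 2! 6! / 11! → 1/13860
sum: t=0:+1/192 t=1:−1/36 t=2:+1/192 = -5/288
3j²(2 4 4; 0 0 0) = Δ·Π!·Σ² = 20/693  (sign -1)
sum: t=0:+1/96 t=1:−1/72 = -1/288
3j²(2 4 4; 1 0 -1) = Δ·Π!·Σ² = 1/462  (sign +1)
combine: 4πI² = 405·20/693·1/462 = 150/5929
take √, sign -1: I = -0.04486937

-0.044869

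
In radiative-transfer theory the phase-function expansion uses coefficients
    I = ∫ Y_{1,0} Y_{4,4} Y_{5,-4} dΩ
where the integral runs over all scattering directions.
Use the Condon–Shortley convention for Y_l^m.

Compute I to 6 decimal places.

m-sum 0 ✓  L=10 even ✓  3≤5≤5 ✓
Π(2lᵢ+1) = 3×9×11 = 297
triangle coeff Δ(1,4,5) = 1/495
Σ_t [0,0]: t=0:+1/576 = 1/576
(3j)²=5/99 [(1 4 5; 0 0 0)], sign=-1
Σ_t [0,0]: t=0:+1/40320 = 1/40320
(3j)²=1/55 [(1 4 5; 0 4 -4)], sign=-1
⇒ 4πI² = 3/11
I = (+1)√(3/11/(4π)) = 0.14731920

0.147319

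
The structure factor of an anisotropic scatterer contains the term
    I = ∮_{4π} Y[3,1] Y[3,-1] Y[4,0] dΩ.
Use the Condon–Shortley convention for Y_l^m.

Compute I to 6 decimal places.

Rules hold: Σm=0, L=10 even, 0≤4≤6.
N = 7·7·9 = 441
Δ = 2!·4!·4!/11! = 1/34650
Racah Σ t=0..2: t=0:+1/72 t=1:−1/16 t=2:+1/72 = -5/144
⇒ 3j(3 3 4; 0 0 0)² = 2/77, sgn -1
Racah Σ t=0..2: t=0:+1/32 t=1:−1/36 t=2:+1/1152 = 5/1152
⇒ 3j(3 3 4; 1 -1 0)² = 1/1386, sgn +1
4πI² = N·(3j₀)²·(3jₘ)² = 1/121
I = -1·√(0.00826446/4π) = -0.02564498

-0.025645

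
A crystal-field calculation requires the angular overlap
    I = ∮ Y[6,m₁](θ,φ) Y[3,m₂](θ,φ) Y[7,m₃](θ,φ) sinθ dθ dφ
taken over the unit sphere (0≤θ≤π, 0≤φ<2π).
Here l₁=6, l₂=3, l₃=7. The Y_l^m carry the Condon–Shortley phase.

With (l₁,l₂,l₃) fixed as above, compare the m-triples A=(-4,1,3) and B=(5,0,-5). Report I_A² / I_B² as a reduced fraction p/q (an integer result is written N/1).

Same 6,3,7: normalisation and zero-m 3j drop out of the ratio.
A: Δ: 2! 10! 4! / 17! → 1/2042040; sum: t=0:+1/174182400 t=1:−1/2177280 t=2:+1/645120 = 191/174182400; 3j²(6 3 7; -4 1 3) = Δ·Π!·Σ² = 36481/2042040  (sign +1)
B: Δ: 2! 10! 4! / 17! → 1/2042040; sum: t=0:+1/4354560 t=1:−1/14515200 = 1/6220800; 3j²(6 3 7; 5 0 -5) = Δ·Π!·Σ² = 77/4420  (sign +1)
I_A²/I_B² = (36481/2042040)/(77/4420) = 36481/35574

36481/35574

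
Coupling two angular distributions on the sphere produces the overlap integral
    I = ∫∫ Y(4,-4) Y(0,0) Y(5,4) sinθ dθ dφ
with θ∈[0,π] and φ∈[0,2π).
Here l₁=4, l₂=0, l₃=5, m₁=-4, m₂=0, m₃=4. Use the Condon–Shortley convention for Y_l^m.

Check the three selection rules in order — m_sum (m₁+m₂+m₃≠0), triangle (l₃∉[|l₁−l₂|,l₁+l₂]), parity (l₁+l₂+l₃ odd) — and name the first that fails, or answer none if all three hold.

triangle

m₁+m₂+m₃ = -4 + 0 + 4 = 0  ✓
triangle: |4−0|=4 ≤ l₃=5 ≤ 4+0=4  ✗
parity: l₁+l₂+l₃ = 9 is odd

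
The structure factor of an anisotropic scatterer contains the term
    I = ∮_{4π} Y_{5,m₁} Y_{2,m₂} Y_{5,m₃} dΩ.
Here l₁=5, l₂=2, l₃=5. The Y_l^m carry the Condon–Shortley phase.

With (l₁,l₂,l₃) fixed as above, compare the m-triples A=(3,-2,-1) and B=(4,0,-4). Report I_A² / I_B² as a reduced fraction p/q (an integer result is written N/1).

Same 5,2,5: normalisation and zero-m 3j drop out of the ratio.
A: Δ: 2! 8! 2! / 13! → 1/38610; sum: t=0:+1/5760 = 1/5760; 3j²(5 2 5; 3 -2 -1) = Δ·Π!·Σ² = 56/2145  (sign +1)
B: Δ: 2! 8! 2! / 13! → 1/38610; sum: t=0:+1/20160 t=1:−1/40320 = 1/40320; 3j²(5 2 5; 4 0 -4) = Δ·Π!·Σ² = 6/715  (sign -1)
I_A²/I_B² = (56/2145)/(6/715) = 28/9

28/9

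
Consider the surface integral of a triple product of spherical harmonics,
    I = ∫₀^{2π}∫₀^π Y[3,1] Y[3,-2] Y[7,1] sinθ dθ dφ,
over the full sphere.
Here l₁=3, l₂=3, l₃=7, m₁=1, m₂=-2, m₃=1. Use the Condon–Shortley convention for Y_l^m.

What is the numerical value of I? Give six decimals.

0.000000

|3−3|≤7≤3+3 violated ⇒ I = 0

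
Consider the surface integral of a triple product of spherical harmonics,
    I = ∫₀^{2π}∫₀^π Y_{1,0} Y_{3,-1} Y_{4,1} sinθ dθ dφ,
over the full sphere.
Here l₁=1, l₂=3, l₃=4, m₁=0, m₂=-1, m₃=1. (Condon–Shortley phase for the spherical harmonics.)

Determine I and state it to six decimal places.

Rules hold: Σm=0, L=8 even, 2≤4≤4.
N = 3·7·9 = 189
Δ = 0!·2!·6!/9! = 1/252
Racah Σ t=0..0: t=0:+1/36 = 1/36
⇒ 3j(1 3 4; 0 0 0)² = 4/63, sgn +1
Racah Σ t=0..0: t=0:+1/48 = 1/48
⇒ 3j(1 3 4; 0 -1 1)² = 5/84, sgn -1
4πI² = N·(3j₀)²·(3jₘ)² = 5/7
I = -1·√(0.714286/4π) = -0.23841361

-0.238414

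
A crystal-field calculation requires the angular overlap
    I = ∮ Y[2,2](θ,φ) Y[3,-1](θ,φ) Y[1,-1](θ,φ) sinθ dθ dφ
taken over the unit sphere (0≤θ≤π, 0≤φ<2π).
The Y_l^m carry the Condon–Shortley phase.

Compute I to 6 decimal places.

Checks pass: Σm=0; 6 even; l₃=1∈[1,5].
(2·2+1)(2·3+1)(2·1+1) = 105
Δ: 4! 0! 2! / 7! → 1/105
sum: t=2:+1/4 = 1/4
3j²(2 3 1; 0 0 0) = Δ·Π!·Σ² = 3/35  (sign -1)
sum: t=0:+1/48 = 1/48
3j²(2 3 1; 2 -1 -1) = Δ·Π!·Σ² = 1/105  (sign +1)
combine: 4πI² = 105·3/35·1/105 = 3/35
take √, sign -1: I = -0.08258890

-0.082589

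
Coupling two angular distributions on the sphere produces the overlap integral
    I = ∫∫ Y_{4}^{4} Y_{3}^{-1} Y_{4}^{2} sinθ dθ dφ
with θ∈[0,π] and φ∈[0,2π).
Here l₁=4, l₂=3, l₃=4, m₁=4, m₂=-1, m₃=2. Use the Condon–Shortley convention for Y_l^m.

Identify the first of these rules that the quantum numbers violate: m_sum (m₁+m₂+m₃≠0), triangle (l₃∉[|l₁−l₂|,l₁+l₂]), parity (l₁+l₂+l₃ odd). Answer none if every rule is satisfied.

azimuthal sum: 4 − 1 + 2 = 5  ✗
1 ≤ 4 ≤ 7 (triangle on l)
L = 4 + 3 + 4 = 11 (odd)

m_sum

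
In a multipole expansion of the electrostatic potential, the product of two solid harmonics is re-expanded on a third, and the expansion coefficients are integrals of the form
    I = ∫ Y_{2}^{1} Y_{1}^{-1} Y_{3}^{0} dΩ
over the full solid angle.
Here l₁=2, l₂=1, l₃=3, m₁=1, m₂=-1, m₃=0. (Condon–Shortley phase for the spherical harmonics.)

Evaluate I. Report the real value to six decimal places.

0.143048

Rules hold: Σm=0, L=6 even, 1≤3≤3.
N = 5·3·7 = 105
Δ = 0!·4!·2!/7! = 1/105
Racah Σ t=0..0: t=0:+1/4 = 1/4
⇒ 3j(2 1 3; 0 0 0)² = 3/35, sgn -1
Racah Σ t=0..0: t=0:+1/12 = 1/12
⇒ 3j(2 1 3; 1 -1 0)² = 1/35, sgn -1
4πI² = N·(3j₀)²·(3jₘ)² = 9/35
I = +1·√(0.257143/4π) = 0.14304817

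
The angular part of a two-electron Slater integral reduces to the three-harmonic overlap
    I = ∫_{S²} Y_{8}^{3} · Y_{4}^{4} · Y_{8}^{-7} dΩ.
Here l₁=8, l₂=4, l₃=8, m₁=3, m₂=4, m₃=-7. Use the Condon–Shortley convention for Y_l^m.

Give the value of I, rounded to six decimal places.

Checks pass: Σm=0; 20 even; l₃=8∈[4,12].
(2·8+1)(2·4+1)(2·8+1) = 2601
Δ: 4! 12! 4! / 21! → 1/185175900
sum: t=0:+1/557383680 t=1:−1/21772800 t=2:+1/8294400 t=3:−1/21772800 t=4:+1/557383680 = 1/30965760
3j²(8 4 8; 0 0 0) = Δ·Π!·Σ² = 36/4199  (sign +1)
sum: t=4:+1/22992076800 = 1/22992076800
3j²(8 4 8; 3 4 -7) = Δ·Π!·Σ² = 5/1938  (sign -1)
combine: 4πI² = 2601·36/4199·5/1938 = 270/4693
take √, sign -1: I = -0.06766307

-0.067663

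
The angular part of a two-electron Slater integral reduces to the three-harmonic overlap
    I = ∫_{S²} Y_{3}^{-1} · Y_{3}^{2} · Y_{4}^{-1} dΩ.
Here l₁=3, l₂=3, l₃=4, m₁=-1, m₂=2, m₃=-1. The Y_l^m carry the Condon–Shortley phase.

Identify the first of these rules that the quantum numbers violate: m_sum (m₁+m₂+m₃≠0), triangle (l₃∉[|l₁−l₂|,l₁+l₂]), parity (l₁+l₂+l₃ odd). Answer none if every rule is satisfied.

Σmᵢ = 0  ✓
l₃∈[|l₁−l₂|,l₁+l₂]=[0,6], have l₃=4  ✓
Σlᵢ = 10 ⇒ even  ✓

none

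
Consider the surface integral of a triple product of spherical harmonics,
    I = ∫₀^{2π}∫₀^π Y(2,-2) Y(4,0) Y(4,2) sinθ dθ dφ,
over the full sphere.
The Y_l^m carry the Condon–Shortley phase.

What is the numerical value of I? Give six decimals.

m-sum 0 ✓  L=10 even ✓  2≤4≤6 ✓
Π(2lᵢ+1) = 5×9×9 = 405
triangle coeff Δ(2,4,4) = 1/13860
Σ_t [0,2]: t=0:+1/192 t=1:−1/36 t=2:+1/192 = -5/288
(3j)²=20/693 [(2 4 4; 0 0 0)], sign=-1
Σ_t [2,2]: t=2:+1/192 = 1/192
(3j)²=3/77 [(2 4 4; -2 0 2)], sign=+1
⇒ 4πI² = 2700/5929
I = (-1)√(2700/5929/(4π)) = -0.19036462

-0.190365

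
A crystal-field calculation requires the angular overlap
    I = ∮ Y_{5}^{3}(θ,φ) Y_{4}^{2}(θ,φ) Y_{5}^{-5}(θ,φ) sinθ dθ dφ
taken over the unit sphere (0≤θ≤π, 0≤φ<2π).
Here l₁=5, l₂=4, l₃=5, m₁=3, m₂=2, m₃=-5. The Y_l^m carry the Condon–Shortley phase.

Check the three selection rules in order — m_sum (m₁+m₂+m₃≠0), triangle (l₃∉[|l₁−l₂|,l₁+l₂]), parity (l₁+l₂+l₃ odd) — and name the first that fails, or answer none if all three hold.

m₁+m₂+m₃ = 3 + 2 − 5 = 0  ✓
triangle: |5−4|=1 ≤ l₃=5 ≤ 5+4=9  ✓
parity: l₁+l₂+l₃ = 14 is even  ✓

none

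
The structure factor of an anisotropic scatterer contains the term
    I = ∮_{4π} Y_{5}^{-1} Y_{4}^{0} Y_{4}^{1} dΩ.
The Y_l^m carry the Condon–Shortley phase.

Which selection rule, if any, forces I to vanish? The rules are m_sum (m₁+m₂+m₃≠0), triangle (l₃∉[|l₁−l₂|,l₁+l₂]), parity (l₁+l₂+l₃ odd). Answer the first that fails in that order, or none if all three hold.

parity

m₁+m₂+m₃ = -1 + 0 + 1 = 0  ✓
triangle: |5−4|=1 ≤ l₃=4 ≤ 5+4=9  ✓
parity: l₁+l₂+l₃ = 13 is odd  ✗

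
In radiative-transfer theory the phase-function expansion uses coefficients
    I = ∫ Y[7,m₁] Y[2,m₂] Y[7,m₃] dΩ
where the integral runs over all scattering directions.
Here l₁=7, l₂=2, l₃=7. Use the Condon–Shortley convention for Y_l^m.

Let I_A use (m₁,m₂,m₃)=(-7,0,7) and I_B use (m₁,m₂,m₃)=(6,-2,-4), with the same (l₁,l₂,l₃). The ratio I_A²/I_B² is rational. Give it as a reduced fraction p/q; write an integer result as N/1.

Shared (l₁,l₂,l₃)=(7,2,7): N and (l;000)² cancel in I_A²/I_B².
A: Δ = 2!·12!·2!/17! = 1/185640; Racah Σ t=2..2: t=2:+1/1916006400 = 1/1916006400; ⇒ 3j(7 2 7; -7 0 7)² = 91/2040, sgn +1
B: Δ = 2!·12!·2!/17! = 1/185640; Racah Σ t=0..0: t=0:+1/159667200 = 1/159667200; ⇒ 3j(7 2 7; 6 -2 -4)² = 9/1190, sgn -1
I_A²/I_B² = (91/2040)/(9/1190) = 637/108

637/108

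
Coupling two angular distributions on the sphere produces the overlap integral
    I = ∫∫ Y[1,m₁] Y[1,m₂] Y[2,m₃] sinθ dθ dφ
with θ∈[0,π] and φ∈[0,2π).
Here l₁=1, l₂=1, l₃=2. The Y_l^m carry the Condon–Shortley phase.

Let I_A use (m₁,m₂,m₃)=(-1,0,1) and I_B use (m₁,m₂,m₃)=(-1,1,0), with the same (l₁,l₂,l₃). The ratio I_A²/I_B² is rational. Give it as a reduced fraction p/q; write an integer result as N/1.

3/1

Same 1,1,2: normalisation and zero-m 3j drop out of the ratio.
A: Δ: 0! 2! 2! / 5! → 1/30; sum: t=0:+1/2 = 1/2; 3j²(1 1 2; -1 0 1) = Δ·Π!·Σ² = 1/10  (sign -1)
B: Δ: 0! 2! 2! / 5! → 1/30; sum: t=0:+1/4 = 1/4; 3j²(1 1 2; -1 1 0) = Δ·Π!·Σ² = 1/30  (sign +1)
I_A²/I_B² = (1/10)/(1/30) = 3/1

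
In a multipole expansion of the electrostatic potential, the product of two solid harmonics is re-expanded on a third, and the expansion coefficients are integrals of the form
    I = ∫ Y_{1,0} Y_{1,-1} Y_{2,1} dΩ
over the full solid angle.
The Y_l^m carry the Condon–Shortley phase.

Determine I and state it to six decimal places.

Checks pass: Σm=0; 4 even; l₃=2∈[0,2].
(2·1+1)(2·1+1)(2·2+1) = 45
Δ: 0! 2! 2! / 5! → 1/30
sum: t=0:+1/1 = 1/1
3j²(1 1 2; 0 0 0) = Δ·Π!·Σ² = 2/15  (sign +1)
sum: t=0:+1/2 = 1/2
3j²(1 1 2; 0 -1 1) = Δ·Π!·Σ² = 1/10  (sign -1)
combine: 4πI² = 45·2/15·1/10 = 3/5
take √, sign -1: I = -0.21850969

-0.218510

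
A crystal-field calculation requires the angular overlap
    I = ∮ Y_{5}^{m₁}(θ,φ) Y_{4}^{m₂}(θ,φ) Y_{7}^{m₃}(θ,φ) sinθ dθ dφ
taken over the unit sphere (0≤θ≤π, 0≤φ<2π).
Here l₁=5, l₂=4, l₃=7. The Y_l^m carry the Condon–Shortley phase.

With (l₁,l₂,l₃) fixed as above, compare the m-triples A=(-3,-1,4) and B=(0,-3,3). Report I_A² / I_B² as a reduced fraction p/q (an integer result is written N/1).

1859/12005

Shared (l₁,l₂,l₃)=(5,4,7): N and (l;000)² cancel in I_A²/I_B².
A: Δ = 2!·8!·6!/17! = 1/6126120; Racah Σ t=0..2: t=0:+1/2903040 t=1:−1/241920 t=2:+1/345600 = -13/14515200; ⇒ 3j(5 4 7; -3 -1 4)² = 13/7140, sgn +1
B: Δ = 2!·8!·6!/17! = 1/6126120; Racah Σ t=0..1: t=0:+1/172800 t=1:−1/414720 = 7/2073600; ⇒ 3j(5 4 7; 0 -3 3)² = 343/29172, sgn +1
I_A²/I_B² = (13/7140)/(343/29172) = 1859/12005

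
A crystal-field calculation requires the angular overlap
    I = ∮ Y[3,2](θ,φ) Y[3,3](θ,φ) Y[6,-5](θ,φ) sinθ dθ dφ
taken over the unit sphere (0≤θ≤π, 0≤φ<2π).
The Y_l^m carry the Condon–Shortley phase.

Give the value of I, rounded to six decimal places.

Rules hold: Σm=0, L=12 even, 0≤6≤6.
N = 7·7·13 = 637
Δ = 0!·6!·6!/13! = 1/12012
Racah Σ t=0..0: t=0:+1/1296 = 1/1296
⇒ 3j(3 3 6; 0 0 0)² = 100/3003, sgn +1
Racah Σ t=0..0: t=0:+1/86400 = 1/86400
⇒ 3j(3 3 6; 2 3 -5)² = 1/26, sgn -1
4πI² = N·(3j₀)²·(3jₘ)² = 350/429
I = -1·√(0.815851/4π) = -0.25480060

-0.254801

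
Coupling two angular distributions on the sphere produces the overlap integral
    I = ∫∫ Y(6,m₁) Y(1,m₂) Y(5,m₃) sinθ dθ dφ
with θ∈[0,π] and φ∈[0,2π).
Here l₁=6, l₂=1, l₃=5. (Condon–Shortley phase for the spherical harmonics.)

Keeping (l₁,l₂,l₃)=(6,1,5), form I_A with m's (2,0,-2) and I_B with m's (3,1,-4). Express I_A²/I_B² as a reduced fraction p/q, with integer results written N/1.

32/3

Shared (l₁,l₂,l₃)=(6,1,5): N and (l;000)² cancel in I_A²/I_B².
A: Δ = 2!·10!·0!/13! = 1/858; Racah Σ t=1..1: t=1:−1/30240 = -1/30240; ⇒ 3j(6 1 5; 2 0 -2)² = 16/429, sgn +1
B: Δ = 2!·10!·0!/13! = 1/858; Racah Σ t=2..2: t=2:+1/725760 = 1/725760; ⇒ 3j(6 1 5; 3 1 -4)² = 1/286, sgn -1
I_A²/I_B² = (16/429)/(1/286) = 32/3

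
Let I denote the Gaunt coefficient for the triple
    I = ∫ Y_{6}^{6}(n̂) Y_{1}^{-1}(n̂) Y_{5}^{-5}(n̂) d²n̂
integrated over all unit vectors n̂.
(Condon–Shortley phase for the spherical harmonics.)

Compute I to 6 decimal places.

Rules hold: Σm=0, L=12 even, 5≤5≤7.
N = 13·3·11 = 429
Δ = 2!·10!·0!/13! = 1/858
Racah Σ t=1..1: t=1:−1/14400 = -1/14400
⇒ 3j(6 1 5; 0 0 0)² = 6/143, sgn +1
Racah Σ t=0..0: t=0:+1/7257600 = 1/7257600
⇒ 3j(6 1 5; 6 -1 -5)² = 1/13, sgn +1
4πI² = N·(3j₀)²·(3jₘ)² = 18/13
I = +1·√(1.38462/4π) = 0.33194004

0.331940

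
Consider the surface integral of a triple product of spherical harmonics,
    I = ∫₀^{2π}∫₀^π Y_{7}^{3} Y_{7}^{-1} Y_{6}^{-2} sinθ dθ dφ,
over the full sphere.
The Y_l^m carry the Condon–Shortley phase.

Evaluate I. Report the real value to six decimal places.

-0.019541

Checks pass: Σm=0; 20 even; l₃=6∈[0,14].
(2·7+1)(2·7+1)(2·6+1) = 2925
Δ: 8! 6! 6! / 21! → 1/2444321880
sum: t=1:−1/2612736000 t=2:+1/20736000 t=3:−1/1658880 t=4:+1/746496 t=5:−1/1658880 t=6:+1/20736000 t=7:−1/2612736000 = 1/4354560
3j²(7 7 6; 0 0 0) = Δ·Π!·Σ² = 1000/138567  (sign +1)
sum: t=0:+1/1393459200 t=1:−1/21772800 t=2:+1/3317760 t=3:−1/3110400 t=4:+1/19906560 = -1/66355200
3j²(7 7 6; 3 -1 -2) = Δ·Π!·Σ² = 21/92378  (sign -1)
combine: 4πI² = 2925·1000/138567·21/92378 = 787500/164109517
take √, sign -1: I = -0.01954130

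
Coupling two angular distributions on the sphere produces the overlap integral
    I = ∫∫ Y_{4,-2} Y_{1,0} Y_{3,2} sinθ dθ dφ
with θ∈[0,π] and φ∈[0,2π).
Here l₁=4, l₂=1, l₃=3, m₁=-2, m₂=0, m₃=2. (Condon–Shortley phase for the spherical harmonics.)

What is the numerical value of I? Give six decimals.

Checks pass: Σm=0; 8 even; l₃=3∈[3,5].
(2·4+1)(2·1+1)(2·3+1) = 189
Δ: 2! 6! 0! / 9! → 1/252
sum: t=1:−1/36 = -1/36
3j²(4 1 3; 0 0 0) = Δ·Π!·Σ² = 4/63  (sign +1)
sum: t=1:−1/120 = -1/120
3j²(4 1 3; -2 0 2) = Δ·Π!·Σ² = 1/21  (sign +1)
combine: 4πI² = 189·4/63·1/21 = 4/7
take √, sign +1: I = 0.21324362

0.213244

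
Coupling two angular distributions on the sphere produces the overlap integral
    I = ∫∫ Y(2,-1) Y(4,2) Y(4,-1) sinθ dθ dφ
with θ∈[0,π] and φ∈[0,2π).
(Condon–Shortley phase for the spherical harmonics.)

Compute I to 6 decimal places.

Rules hold: Σm=0, L=10 even, 2≤4≤6.
N = 5·9·9 = 405
Δ = 2!·2!·6!/11! = 1/13860
Racah Σ t=0..2: t=0:+1/192 t=1:−1/36 t=2:+1/192 = -5/288
⇒ 3j(2 4 4; 0 0 0)² = 20/693, sgn -1
Racah Σ t=1..2: t=1:−1/240 t=2:+1/96 = 1/160
⇒ 3j(2 4 4; -1 2 -1)² = 27/1540, sgn -1
4πI² = N·(3j₀)²·(3jₘ)² = 1215/5929
I = +1·√(0.204925/4π) = 0.12770047

0.127700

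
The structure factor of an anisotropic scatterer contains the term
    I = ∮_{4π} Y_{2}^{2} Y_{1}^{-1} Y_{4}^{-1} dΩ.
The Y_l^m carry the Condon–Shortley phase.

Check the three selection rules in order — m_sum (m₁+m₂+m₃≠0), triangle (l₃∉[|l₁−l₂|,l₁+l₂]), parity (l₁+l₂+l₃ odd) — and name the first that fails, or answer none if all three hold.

Σmᵢ = 0  ✓
l₃∈[|l₁−l₂|,l₁+l₂]=[1,3], have l₃=4  ✗
Σlᵢ = 7 ⇒ odd

triangle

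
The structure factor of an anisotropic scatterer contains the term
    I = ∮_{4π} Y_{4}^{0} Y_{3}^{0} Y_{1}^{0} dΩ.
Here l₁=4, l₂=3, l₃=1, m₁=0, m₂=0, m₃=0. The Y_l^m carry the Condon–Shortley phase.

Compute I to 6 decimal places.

0.246233

Checks pass: Σm=0; 8 even; l₃=1∈[1,7].
(2·4+1)(2·3+1)(2·1+1) = 189
Δ: 6! 2! 0! / 9! → 1/252
sum: t=3:−1/36 = -1/36
3j²(4 3 1; 0 0 0) = Δ·Π!·Σ² = 4/63  (sign +1)
(m-triple is (0,0,0) — same symbol as above.)
combine: 4πI² = 189·4/63·4/63 = 16/21
take √, sign +1: I = 0.24623252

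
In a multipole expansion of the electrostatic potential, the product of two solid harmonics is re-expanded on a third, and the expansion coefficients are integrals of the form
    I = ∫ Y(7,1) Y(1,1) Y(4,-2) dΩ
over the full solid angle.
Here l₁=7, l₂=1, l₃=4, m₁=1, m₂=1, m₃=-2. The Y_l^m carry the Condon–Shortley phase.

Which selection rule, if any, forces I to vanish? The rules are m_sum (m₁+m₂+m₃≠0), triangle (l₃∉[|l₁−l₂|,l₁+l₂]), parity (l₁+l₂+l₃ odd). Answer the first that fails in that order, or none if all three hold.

triangle

azimuthal sum: 1 + 1 − 2 = 0  ✓
6 ≤ 4 ≤ 8 (triangle on l)  ✗
L = 7 + 1 + 4 = 12 (even)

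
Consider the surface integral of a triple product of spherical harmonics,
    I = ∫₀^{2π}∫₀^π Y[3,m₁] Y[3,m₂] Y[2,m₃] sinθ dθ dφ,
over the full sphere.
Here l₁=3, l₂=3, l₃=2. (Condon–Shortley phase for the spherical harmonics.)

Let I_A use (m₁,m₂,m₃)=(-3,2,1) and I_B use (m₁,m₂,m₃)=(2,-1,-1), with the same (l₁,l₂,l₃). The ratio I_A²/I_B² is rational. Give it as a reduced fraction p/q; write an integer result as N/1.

5/3

Shared (l₁,l₂,l₃)=(3,3,2): N and (l;000)² cancel in I_A²/I_B².
A: Δ = 4!·2!·2!/9! = 1/3780; Racah Σ t=4..4: t=4:+1/48 = 1/48; ⇒ 3j(3 3 2; -3 2 1)² = 5/84, sgn -1
B: Δ = 4!·2!·2!/9! = 1/3780; Racah Σ t=0..1: t=0:+1/48 t=1:−1/12 = -1/16; ⇒ 3j(3 3 2; 2 -1 -1)² = 1/28, sgn +1
I_A²/I_B² = (5/84)/(1/28) = 5/3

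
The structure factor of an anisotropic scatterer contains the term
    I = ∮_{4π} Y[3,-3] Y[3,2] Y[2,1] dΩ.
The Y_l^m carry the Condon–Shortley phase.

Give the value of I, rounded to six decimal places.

m-sum 0 ✓  L=8 even ✓  0≤2≤6 ✓
Π(2lᵢ+1) = 7×7×5 = 245
triangle coeff Δ(3,3,2) = 1/3780
Σ_t [1,3]: t=1:−1/24 t=2:+1/4 t=3:−1/24 = 1/6
(3j)²=4/105 [(3 3 2; 0 0 0)], sign=+1
Σ_t [4,4]: t=4:+1/48 = 1/48
(3j)²=5/84 [(3 3 2; -3 2 1)], sign=-1
⇒ 4πI² = 5/9
I = (-1)√(5/9/(4π)) = -0.21026104

-0.210261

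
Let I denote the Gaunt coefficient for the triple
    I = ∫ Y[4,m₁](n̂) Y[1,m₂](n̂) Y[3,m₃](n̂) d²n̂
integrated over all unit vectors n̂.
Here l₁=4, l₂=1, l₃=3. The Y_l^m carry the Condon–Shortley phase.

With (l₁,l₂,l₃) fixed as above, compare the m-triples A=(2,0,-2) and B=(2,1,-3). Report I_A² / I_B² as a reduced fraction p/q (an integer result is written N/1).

12/1

Same 4,1,3: normalisation and zero-m 3j drop out of the ratio.
A: Δ: 2! 6! 0! / 9! → 1/252; sum: t=1:−1/120 = -1/120; 3j²(4 1 3; 2 0 -2) = Δ·Π!·Σ² = 1/21  (sign +1)
B: Δ: 2! 6! 0! / 9! → 1/252; sum: t=2:+1/1440 = 1/1440; 3j²(4 1 3; 2 1 -3) = Δ·Π!·Σ² = 1/252  (sign +1)
I_A²/I_B² = (1/21)/(1/252) = 12/1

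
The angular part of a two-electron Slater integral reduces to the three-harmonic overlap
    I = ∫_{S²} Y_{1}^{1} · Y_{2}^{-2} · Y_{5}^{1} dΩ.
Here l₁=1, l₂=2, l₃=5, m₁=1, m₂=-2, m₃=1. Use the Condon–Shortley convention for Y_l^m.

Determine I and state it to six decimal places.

0.000000

l₃=5 ∉ [1,3] — triangle fails ⇒ I = 0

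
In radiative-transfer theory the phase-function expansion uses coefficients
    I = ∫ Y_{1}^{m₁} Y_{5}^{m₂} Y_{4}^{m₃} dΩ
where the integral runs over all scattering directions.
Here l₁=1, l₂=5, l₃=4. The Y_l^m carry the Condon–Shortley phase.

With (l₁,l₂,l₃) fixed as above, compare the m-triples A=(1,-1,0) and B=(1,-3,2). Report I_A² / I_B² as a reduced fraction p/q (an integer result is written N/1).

15/28

Shared (l₁,l₂,l₃)=(1,5,4): N and (l;000)² cancel in I_A²/I_B².
A: Δ = 2!·0!·8!/11! = 1/495; Racah Σ t=0..0: t=0:+1/1152 = 1/1152; ⇒ 3j(1 5 4; 1 -1 0)² = 1/33, sgn +1
B: Δ = 2!·0!·8!/11! = 1/495; Racah Σ t=0..0: t=0:+1/2880 = 1/2880; ⇒ 3j(1 5 4; 1 -3 2)² = 28/495, sgn +1
I_A²/I_B² = (1/33)/(28/495) = 15/28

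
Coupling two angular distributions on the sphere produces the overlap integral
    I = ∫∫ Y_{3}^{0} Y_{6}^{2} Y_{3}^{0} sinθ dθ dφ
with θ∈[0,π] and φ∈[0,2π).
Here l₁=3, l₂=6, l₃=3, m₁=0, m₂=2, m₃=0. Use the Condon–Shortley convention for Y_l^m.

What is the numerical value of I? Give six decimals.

m-sum = 0 + 2 + 0 = 2 ≠ 0 ⇒ I = 0

0.000000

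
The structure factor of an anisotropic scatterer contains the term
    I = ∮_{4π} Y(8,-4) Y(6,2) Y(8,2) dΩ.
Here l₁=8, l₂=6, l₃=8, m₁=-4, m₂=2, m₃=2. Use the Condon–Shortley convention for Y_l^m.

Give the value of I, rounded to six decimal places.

m-sum 0 ✓  L=22 even ✓  2≤8≤14 ✓
Π(2lᵢ+1) = 17×13×17 = 3757
triangle coeff Δ(8,6,8) = 1/13742520792
Σ_t [0,6]: t=0:+1/41803776000 t=1:−1/435456000 t=2:+1/39813120 t=3:−1/18662400 t=4:+1/39813120 t=5:−1/435456000 t=6:+1/41803776000 = -11/1393459200
(3j)²=600/96577 [(8 6 8; 0 0 0)], sign=-1
Σ_t [2,6]: t=2:+1/125411328000 t=3:−1/1567641600 t=4:+1/185794560 t=5:−1/130636800 t=6:+1/597196800 = -11/8957952000
(3j)²=308/96577 [(8 6 8; -4 2 2)], sign=-1
⇒ 4πI² = 184800/2482597
I = (+1)√(184800/2482597/(4π)) = 0.07696494

0.076965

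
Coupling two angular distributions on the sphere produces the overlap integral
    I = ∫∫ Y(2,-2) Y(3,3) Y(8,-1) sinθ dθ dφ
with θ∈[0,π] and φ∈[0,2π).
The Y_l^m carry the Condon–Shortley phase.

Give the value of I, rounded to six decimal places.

l₃=8 ∉ [1,5] — triangle fails ⇒ I = 0

0.000000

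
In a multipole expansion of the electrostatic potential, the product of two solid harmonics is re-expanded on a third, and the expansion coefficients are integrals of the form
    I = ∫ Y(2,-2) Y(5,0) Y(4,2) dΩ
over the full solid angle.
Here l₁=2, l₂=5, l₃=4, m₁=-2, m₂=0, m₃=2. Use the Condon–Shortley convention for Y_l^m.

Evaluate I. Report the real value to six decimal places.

0.000000

Σlᵢ=11 odd — θ-integrand is odd under cosθ→−cosθ; I=0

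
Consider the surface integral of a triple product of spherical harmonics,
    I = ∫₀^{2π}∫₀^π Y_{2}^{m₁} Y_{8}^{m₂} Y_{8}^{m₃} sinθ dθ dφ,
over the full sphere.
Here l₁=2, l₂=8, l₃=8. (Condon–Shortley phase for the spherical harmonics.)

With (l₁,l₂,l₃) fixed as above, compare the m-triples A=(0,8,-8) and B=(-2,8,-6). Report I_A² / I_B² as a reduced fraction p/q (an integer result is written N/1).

l's match ⇒ only the (l;m) 3-j factors differ between A and B.
A: triangle coeff Δ(2,8,8) = 1/348840; Σ_t [2,2]: t=2:+1/348713164800 = 1/348713164800; (3j)²=40/969 [(2 8 8; 0 8 -8)], sign=+1
B: triangle coeff Δ(2,8,8) = 1/348840; Σ_t [2,2]: t=2:+1/348713164800 = 1/348713164800; (3j)²=2/969 [(2 8 8; -2 8 -6)], sign=+1
I_A²/I_B² = (40/969)/(2/969) = 20/1

20/1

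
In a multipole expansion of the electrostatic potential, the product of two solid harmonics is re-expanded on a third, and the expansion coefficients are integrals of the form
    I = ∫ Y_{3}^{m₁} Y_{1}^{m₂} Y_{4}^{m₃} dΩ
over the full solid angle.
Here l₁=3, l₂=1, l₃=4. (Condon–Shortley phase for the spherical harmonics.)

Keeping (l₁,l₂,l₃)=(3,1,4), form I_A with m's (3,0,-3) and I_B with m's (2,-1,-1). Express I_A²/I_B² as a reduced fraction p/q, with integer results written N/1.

Shared (l₁,l₂,l₃)=(3,1,4): N and (l;000)² cancel in I_A²/I_B².
A: Δ = 0!·6!·2!/9! = 1/252; Racah Σ t=0..0: t=0:+1/720 = 1/720; ⇒ 3j(3 1 4; 3 0 -3)² = 1/36, sgn -1
B: Δ = 0!·6!·2!/9! = 1/252; Racah Σ t=0..0: t=0:+1/240 = 1/240; ⇒ 3j(3 1 4; 2 -1 -1)² = 1/84, sgn -1
I_A²/I_B² = (1/36)/(1/84) = 7/3

7/3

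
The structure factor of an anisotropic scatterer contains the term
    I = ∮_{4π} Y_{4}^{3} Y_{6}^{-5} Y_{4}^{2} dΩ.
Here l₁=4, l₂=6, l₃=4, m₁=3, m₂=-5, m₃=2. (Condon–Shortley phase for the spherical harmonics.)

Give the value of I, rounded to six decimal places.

m-sum 0 ✓  L=14 even ✓  2≤4≤10 ✓
Π(2lᵢ+1) = 9×13×9 = 1053
triangle coeff Δ(4,6,4) = 1/1261260
Σ_t [2,4]: t=2:+1/4608 t=3:−1/1296 t=4:+1/4608 = -7/20736
(3j)²=20/1287 [(4 6 4; 0 0 0)], sign=-1
Σ_t [0,1]: t=0:+1/86400 t=1:−1/172800 = 1/172800
(3j)²=1/130 [(4 6 4; 3 -5 2)], sign=+1
⇒ 4πI² = 18/143
I = (-1)√(18/143/(4π)) = -0.10008369

-0.100084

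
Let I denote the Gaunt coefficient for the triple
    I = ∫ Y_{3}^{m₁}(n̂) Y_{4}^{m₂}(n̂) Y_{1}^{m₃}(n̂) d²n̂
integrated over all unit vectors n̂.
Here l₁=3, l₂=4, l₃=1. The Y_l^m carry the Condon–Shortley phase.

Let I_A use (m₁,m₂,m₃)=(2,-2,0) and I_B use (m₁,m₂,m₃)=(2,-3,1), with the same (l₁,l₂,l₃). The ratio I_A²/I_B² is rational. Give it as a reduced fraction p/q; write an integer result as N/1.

4/7

l's match ⇒ only the (l;m) 3-j factors differ between A and B.
A: triangle coeff Δ(3,4,1) = 1/252; Σ_t [1,1]: t=1:−1/120 = -1/120; (3j)²=1/21 [(3 4 1; 2 -2 0)], sign=+1
B: triangle coeff Δ(3,4,1) = 1/252; Σ_t [1,1]: t=1:−1/240 = -1/240; (3j)²=1/12 [(3 4 1; 2 -3 1)], sign=-1
I_A²/I_B² = (1/21)/(1/12) = 4/7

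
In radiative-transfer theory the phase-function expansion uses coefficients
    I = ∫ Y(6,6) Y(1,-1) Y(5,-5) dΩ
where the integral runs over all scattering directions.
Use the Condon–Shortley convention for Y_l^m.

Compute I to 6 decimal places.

0.331940

Checks pass: Σm=0; 12 even; l₃=5∈[5,7].
(2·6+1)(2·1+1)(2·5+1) = 429
Δ: 2! 10! 0! / 13! → 1/858
sum: t=1:−1/14400 = -1/14400
3j²(6 1 5; 0 0 0) = Δ·Π!·Σ² = 6/143  (sign +1)
sum: t=0:+1/7257600 = 1/7257600
3j²(6 1 5; 6 -1 -5) = Δ·Π!·Σ² = 1/13  (sign +1)
combine: 4πI² = 429·6/143·1/13 = 18/13
take √, sign +1: I = 0.33194004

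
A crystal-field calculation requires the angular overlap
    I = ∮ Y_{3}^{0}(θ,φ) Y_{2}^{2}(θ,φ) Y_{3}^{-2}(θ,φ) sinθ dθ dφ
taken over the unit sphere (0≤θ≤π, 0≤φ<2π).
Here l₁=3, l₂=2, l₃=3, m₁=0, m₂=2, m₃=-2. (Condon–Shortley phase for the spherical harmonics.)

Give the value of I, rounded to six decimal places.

Rules hold: Σm=0, L=8 even, 1≤3≤5.
N = 7·5·7 = 245
Δ = 2!·4!·2!/9! = 1/3780
Racah Σ t=0..2: t=0:+1/24 t=1:−1/4 t=2:+1/24 = -1/6
⇒ 3j(3 2 3; 0 0 0)² = 4/105, sgn +1
Racah Σ t=2..2: t=2:+1/24 = 1/24
⇒ 3j(3 2 3; 0 2 -2)² = 1/21, sgn -1
4πI² = N·(3j₀)²·(3jₘ)² = 4/9
I = -1·√(0.444444/4π) = -0.18806319

-0.188063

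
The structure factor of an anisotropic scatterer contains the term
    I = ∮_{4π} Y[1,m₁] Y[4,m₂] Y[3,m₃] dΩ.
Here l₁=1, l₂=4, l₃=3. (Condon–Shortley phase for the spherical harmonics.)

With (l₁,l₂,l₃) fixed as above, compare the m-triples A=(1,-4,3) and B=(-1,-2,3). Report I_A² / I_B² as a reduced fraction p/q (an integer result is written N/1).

28/1

Same 1,4,3: normalisation and zero-m 3j drop out of the ratio.
A: Δ: 2! 0! 6! / 9! → 1/252; sum: t=0:+1/1440 = 1/1440; 3j²(1 4 3; 1 -4 3) = Δ·Π!·Σ² = 1/9  (sign +1)
B: Δ: 2! 0! 6! / 9! → 1/252; sum: t=2:+1/1440 = 1/1440; 3j²(1 4 3; -1 -2 3) = Δ·Π!·Σ² = 1/252  (sign +1)
I_A²/I_B² = (1/9)/(1/252) = 28/1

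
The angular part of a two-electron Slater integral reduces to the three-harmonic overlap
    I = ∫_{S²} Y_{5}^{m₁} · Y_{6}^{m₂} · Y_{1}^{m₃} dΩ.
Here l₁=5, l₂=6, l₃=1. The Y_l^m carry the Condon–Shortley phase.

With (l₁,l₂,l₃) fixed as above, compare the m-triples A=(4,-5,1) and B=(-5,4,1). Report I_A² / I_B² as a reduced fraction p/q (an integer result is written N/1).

55/1

Shared (l₁,l₂,l₃)=(5,6,1): N and (l;000)² cancel in I_A²/I_B².
A: Δ = 10!·0!·2!/13! = 1/858; Racah Σ t=1..1: t=1:−1/725760 = -1/725760; ⇒ 3j(5 6 1; 4 -5 1)² = 5/78, sgn -1
B: Δ = 10!·0!·2!/13! = 1/858; Racah Σ t=10..10: t=10:+1/7257600 = 1/7257600; ⇒ 3j(5 6 1; -5 4 1)² = 1/858, sgn +1
I_A²/I_B² = (5/78)/(1/858) = 55/1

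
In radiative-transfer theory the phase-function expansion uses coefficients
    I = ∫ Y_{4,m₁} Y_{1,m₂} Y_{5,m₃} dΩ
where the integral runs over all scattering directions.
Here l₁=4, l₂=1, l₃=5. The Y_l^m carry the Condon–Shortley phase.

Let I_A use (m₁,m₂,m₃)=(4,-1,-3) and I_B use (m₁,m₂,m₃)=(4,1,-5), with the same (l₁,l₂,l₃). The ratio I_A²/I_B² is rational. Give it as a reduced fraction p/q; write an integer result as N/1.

1/45

Shared (l₁,l₂,l₃)=(4,1,5): N and (l;000)² cancel in I_A²/I_B².
A: Δ = 0!·8!·2!/11! = 1/495; Racah Σ t=0..0: t=0:+1/80640 = 1/80640; ⇒ 3j(4 1 5; 4 -1 -3)² = 1/495, sgn +1
B: Δ = 0!·8!·2!/11! = 1/495; Racah Σ t=0..0: t=0:+1/80640 = 1/80640; ⇒ 3j(4 1 5; 4 1 -5)² = 1/11, sgn +1
I_A²/I_B² = (1/495)/(1/11) = 1/45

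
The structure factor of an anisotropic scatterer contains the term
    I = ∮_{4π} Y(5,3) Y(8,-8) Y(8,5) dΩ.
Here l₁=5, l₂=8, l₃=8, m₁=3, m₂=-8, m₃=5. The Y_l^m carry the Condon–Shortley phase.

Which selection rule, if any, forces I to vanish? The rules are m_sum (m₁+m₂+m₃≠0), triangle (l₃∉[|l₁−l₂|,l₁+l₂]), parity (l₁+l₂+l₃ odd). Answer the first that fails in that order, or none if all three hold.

parity

azimuthal sum: 3 − 8 + 5 = 0  ✓
3 ≤ 8 ≤ 13 (triangle on l)  ✓
L = 5 + 8 + 8 = 21 (odd)  ✗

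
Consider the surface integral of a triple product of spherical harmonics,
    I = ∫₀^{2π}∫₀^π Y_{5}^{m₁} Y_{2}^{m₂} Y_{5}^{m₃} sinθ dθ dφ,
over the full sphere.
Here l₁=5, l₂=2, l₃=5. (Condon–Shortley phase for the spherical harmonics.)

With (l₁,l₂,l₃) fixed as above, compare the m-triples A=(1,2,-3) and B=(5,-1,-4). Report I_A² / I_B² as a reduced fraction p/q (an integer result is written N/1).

112/135

Shared (l₁,l₂,l₃)=(5,2,5): N and (l;000)² cancel in I_A²/I_B².
A: Δ = 2!·8!·2!/13! = 1/38610; Racah Σ t=2..2: t=2:+1/5760 = 1/5760; ⇒ 3j(5 2 5; 1 2 -3)² = 56/2145, sgn +1
B: Δ = 2!·8!·2!/13! = 1/38610; Racah Σ t=0..0: t=0:+1/80640 = 1/80640; ⇒ 3j(5 2 5; 5 -1 -4)² = 9/286, sgn -1
I_A²/I_B² = (56/2145)/(9/286) = 112/135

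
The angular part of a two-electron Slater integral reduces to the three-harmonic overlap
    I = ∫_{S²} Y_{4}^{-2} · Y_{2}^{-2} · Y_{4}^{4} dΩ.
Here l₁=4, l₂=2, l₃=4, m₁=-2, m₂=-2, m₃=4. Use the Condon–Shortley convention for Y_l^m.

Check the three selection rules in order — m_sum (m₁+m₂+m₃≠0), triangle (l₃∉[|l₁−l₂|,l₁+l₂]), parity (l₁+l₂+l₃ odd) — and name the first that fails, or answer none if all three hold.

none

azimuthal sum: -2 − 2 + 4 = 0  ✓
2 ≤ 4 ≤ 6 (triangle on l)  ✓
L = 4 + 2 + 4 = 10 (even)  ✓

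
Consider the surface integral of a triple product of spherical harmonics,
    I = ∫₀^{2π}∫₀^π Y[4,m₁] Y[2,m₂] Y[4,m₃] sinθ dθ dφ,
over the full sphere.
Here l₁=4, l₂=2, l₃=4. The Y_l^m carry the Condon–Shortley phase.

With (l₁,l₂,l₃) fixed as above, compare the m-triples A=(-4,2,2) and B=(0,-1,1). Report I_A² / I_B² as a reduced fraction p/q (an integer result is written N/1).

Same 4,2,4: normalisation and zero-m 3j drop out of the ratio.
A: Δ: 2! 6! 2! / 11! → 1/13860; sum: t=2:+1/2880 = 1/2880; 3j²(4 2 4; -4 2 2) = Δ·Π!·Σ² = 2/165  (sign +1)
B: Δ: 2! 6! 2! / 11! → 1/13860; sum: t=0:+1/96 t=1:−1/72 = -1/288; 3j²(4 2 4; 0 -1 1) = Δ·Π!·Σ² = 1/462  (sign +1)
I_A²/I_B² = (2/165)/(1/462) = 28/5

28/5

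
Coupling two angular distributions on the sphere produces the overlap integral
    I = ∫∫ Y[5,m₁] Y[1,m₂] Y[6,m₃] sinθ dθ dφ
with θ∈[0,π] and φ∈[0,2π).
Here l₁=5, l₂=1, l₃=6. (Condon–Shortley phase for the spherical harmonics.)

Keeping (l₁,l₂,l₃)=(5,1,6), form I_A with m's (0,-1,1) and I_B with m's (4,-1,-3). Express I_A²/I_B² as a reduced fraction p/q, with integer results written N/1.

Shared (l₁,l₂,l₃)=(5,1,6): N and (l;000)² cancel in I_A²/I_B².
A: Δ = 0!·10!·2!/13! = 1/858; Racah Σ t=0..0: t=0:+1/28800 = 1/28800; ⇒ 3j(5 1 6; 0 -1 1)² = 7/286, sgn -1
B: Δ = 0!·10!·2!/13! = 1/858; Racah Σ t=0..0: t=0:+1/725760 = 1/725760; ⇒ 3j(5 1 6; 4 -1 -3)² = 1/286, sgn -1
I_A²/I_B² = (7/286)/(1/286) = 7/1

7/1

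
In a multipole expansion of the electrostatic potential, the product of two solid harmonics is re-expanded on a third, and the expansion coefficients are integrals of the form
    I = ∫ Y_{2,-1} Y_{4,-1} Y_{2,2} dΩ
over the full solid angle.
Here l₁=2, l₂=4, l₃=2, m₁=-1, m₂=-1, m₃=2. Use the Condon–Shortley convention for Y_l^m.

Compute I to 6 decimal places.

-0.090112

m-sum 0 ✓  L=8 even ✓  2≤2≤6 ✓
Π(2lᵢ+1) = 5×9×5 = 225
triangle coeff Δ(2,4,2) = 1/630
Σ_t [2,2]: t=2:+1/16 = 1/16
(3j)²=2/35 [(2 4 2; 0 0 0)], sign=+1
Σ_t [3,3]: t=3:−1/144 = -1/144
(3j)²=1/126 [(2 4 2; -1 -1 2)], sign=-1
⇒ 4πI² = 5/49
I = (-1)√(5/49/(4π)) = -0.09011188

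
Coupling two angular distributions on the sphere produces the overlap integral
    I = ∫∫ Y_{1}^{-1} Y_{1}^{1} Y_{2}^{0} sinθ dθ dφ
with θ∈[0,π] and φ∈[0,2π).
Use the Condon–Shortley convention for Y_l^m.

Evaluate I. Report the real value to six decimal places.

0.126157

m-sum 0 ✓  L=4 even ✓  0≤2≤2 ✓
Π(2lᵢ+1) = 3×3×5 = 45
triangle coeff Δ(1,1,2) = 1/30
Σ_t [0,0]: t=0:+1/1 = 1/1
(3j)²=2/15 [(1 1 2; 0 0 0)], sign=+1
Σ_t [0,0]: t=0:+1/4 = 1/4
(3j)²=1/30 [(1 1 2; -1 1 0)], sign=+1
⇒ 4πI² = 1/5
I = (+1)√(1/5/(4π)) = 0.12615663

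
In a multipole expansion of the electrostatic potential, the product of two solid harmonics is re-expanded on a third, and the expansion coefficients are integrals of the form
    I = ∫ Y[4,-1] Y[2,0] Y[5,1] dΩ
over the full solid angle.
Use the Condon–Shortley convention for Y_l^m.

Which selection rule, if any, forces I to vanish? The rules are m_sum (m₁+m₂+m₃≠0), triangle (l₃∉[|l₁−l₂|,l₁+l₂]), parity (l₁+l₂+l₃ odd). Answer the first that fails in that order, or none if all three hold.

m₁+m₂+m₃ = -1 + 0 + 1 = 0  ✓
triangle: |4−2|=2 ≤ l₃=5 ≤ 4+2=6  ✓
parity: l₁+l₂+l₃ = 11 is odd  ✗

parity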